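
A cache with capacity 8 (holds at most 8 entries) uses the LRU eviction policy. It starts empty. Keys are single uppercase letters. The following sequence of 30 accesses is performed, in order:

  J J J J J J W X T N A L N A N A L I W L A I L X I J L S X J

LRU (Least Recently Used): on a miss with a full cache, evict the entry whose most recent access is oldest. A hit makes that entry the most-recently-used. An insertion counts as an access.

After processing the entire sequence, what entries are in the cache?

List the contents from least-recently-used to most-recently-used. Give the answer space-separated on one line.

Answer: N W A I L S X J

Derivation:
LRU simulation (capacity=8):
  1. access J: MISS. Cache (LRU->MRU): [J]
  2. access J: HIT. Cache (LRU->MRU): [J]
  3. access J: HIT. Cache (LRU->MRU): [J]
  4. access J: HIT. Cache (LRU->MRU): [J]
  5. access J: HIT. Cache (LRU->MRU): [J]
  6. access J: HIT. Cache (LRU->MRU): [J]
  7. access W: MISS. Cache (LRU->MRU): [J W]
  8. access X: MISS. Cache (LRU->MRU): [J W X]
  9. access T: MISS. Cache (LRU->MRU): [J W X T]
  10. access N: MISS. Cache (LRU->MRU): [J W X T N]
  11. access A: MISS. Cache (LRU->MRU): [J W X T N A]
  12. access L: MISS. Cache (LRU->MRU): [J W X T N A L]
  13. access N: HIT. Cache (LRU->MRU): [J W X T A L N]
  14. access A: HIT. Cache (LRU->MRU): [J W X T L N A]
  15. access N: HIT. Cache (LRU->MRU): [J W X T L A N]
  16. access A: HIT. Cache (LRU->MRU): [J W X T L N A]
  17. access L: HIT. Cache (LRU->MRU): [J W X T N A L]
  18. access I: MISS. Cache (LRU->MRU): [J W X T N A L I]
  19. access W: HIT. Cache (LRU->MRU): [J X T N A L I W]
  20. access L: HIT. Cache (LRU->MRU): [J X T N A I W L]
  21. access A: HIT. Cache (LRU->MRU): [J X T N I W L A]
  22. access I: HIT. Cache (LRU->MRU): [J X T N W L A I]
  23. access L: HIT. Cache (LRU->MRU): [J X T N W A I L]
  24. access X: HIT. Cache (LRU->MRU): [J T N W A I L X]
  25. access I: HIT. Cache (LRU->MRU): [J T N W A L X I]
  26. access J: HIT. Cache (LRU->MRU): [T N W A L X I J]
  27. access L: HIT. Cache (LRU->MRU): [T N W A X I J L]
  28. access S: MISS, evict T. Cache (LRU->MRU): [N W A X I J L S]
  29. access X: HIT. Cache (LRU->MRU): [N W A I J L S X]
  30. access J: HIT. Cache (LRU->MRU): [N W A I L S X J]
Total: 21 hits, 9 misses, 1 evictions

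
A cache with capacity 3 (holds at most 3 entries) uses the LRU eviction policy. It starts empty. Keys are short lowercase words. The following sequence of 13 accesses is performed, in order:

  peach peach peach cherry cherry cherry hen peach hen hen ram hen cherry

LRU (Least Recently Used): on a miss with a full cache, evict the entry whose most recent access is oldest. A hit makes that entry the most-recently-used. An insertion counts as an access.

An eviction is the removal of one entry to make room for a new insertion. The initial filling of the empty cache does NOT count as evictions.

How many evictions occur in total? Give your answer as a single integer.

Answer: 2

Derivation:
LRU simulation (capacity=3):
  1. access peach: MISS. Cache (LRU->MRU): [peach]
  2. access peach: HIT. Cache (LRU->MRU): [peach]
  3. access peach: HIT. Cache (LRU->MRU): [peach]
  4. access cherry: MISS. Cache (LRU->MRU): [peach cherry]
  5. access cherry: HIT. Cache (LRU->MRU): [peach cherry]
  6. access cherry: HIT. Cache (LRU->MRU): [peach cherry]
  7. access hen: MISS. Cache (LRU->MRU): [peach cherry hen]
  8. access peach: HIT. Cache (LRU->MRU): [cherry hen peach]
  9. access hen: HIT. Cache (LRU->MRU): [cherry peach hen]
  10. access hen: HIT. Cache (LRU->MRU): [cherry peach hen]
  11. access ram: MISS, evict cherry. Cache (LRU->MRU): [peach hen ram]
  12. access hen: HIT. Cache (LRU->MRU): [peach ram hen]
  13. access cherry: MISS, evict peach. Cache (LRU->MRU): [ram hen cherry]
Total: 8 hits, 5 misses, 2 evictions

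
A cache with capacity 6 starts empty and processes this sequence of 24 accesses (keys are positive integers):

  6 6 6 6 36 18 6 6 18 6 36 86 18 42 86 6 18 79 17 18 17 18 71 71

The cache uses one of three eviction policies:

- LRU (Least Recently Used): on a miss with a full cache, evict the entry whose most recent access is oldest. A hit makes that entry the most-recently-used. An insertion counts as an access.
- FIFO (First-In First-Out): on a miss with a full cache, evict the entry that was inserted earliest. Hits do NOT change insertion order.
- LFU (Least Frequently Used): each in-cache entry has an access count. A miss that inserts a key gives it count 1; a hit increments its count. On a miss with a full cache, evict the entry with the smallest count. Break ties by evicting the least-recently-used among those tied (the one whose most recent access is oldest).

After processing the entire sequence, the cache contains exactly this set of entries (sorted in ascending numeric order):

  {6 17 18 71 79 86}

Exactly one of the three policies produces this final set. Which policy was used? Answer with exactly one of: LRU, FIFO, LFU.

Answer: LRU

Derivation:
Simulating under each policy and comparing final sets:
  LRU: final set = {6 17 18 71 79 86} -> MATCHES target
  FIFO: final set = {17 18 42 71 79 86} -> differs
  LFU: final set = {6 17 18 36 71 86} -> differs
Only LRU produces the target set.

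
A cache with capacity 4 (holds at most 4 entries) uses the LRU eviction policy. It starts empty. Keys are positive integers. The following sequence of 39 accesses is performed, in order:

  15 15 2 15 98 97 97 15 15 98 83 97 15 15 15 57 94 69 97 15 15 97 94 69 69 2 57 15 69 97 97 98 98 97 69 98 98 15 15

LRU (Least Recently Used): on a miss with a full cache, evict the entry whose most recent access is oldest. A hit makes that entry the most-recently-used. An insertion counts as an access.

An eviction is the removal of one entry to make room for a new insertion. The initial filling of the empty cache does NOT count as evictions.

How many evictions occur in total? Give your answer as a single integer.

LRU simulation (capacity=4):
  1. access 15: MISS. Cache (LRU->MRU): [15]
  2. access 15: HIT. Cache (LRU->MRU): [15]
  3. access 2: MISS. Cache (LRU->MRU): [15 2]
  4. access 15: HIT. Cache (LRU->MRU): [2 15]
  5. access 98: MISS. Cache (LRU->MRU): [2 15 98]
  6. access 97: MISS. Cache (LRU->MRU): [2 15 98 97]
  7. access 97: HIT. Cache (LRU->MRU): [2 15 98 97]
  8. access 15: HIT. Cache (LRU->MRU): [2 98 97 15]
  9. access 15: HIT. Cache (LRU->MRU): [2 98 97 15]
  10. access 98: HIT. Cache (LRU->MRU): [2 97 15 98]
  11. access 83: MISS, evict 2. Cache (LRU->MRU): [97 15 98 83]
  12. access 97: HIT. Cache (LRU->MRU): [15 98 83 97]
  13. access 15: HIT. Cache (LRU->MRU): [98 83 97 15]
  14. access 15: HIT. Cache (LRU->MRU): [98 83 97 15]
  15. access 15: HIT. Cache (LRU->MRU): [98 83 97 15]
  16. access 57: MISS, evict 98. Cache (LRU->MRU): [83 97 15 57]
  17. access 94: MISS, evict 83. Cache (LRU->MRU): [97 15 57 94]
  18. access 69: MISS, evict 97. Cache (LRU->MRU): [15 57 94 69]
  19. access 97: MISS, evict 15. Cache (LRU->MRU): [57 94 69 97]
  20. access 15: MISS, evict 57. Cache (LRU->MRU): [94 69 97 15]
  21. access 15: HIT. Cache (LRU->MRU): [94 69 97 15]
  22. access 97: HIT. Cache (LRU->MRU): [94 69 15 97]
  23. access 94: HIT. Cache (LRU->MRU): [69 15 97 94]
  24. access 69: HIT. Cache (LRU->MRU): [15 97 94 69]
  25. access 69: HIT. Cache (LRU->MRU): [15 97 94 69]
  26. access 2: MISS, evict 15. Cache (LRU->MRU): [97 94 69 2]
  27. access 57: MISS, evict 97. Cache (LRU->MRU): [94 69 2 57]
  28. access 15: MISS, evict 94. Cache (LRU->MRU): [69 2 57 15]
  29. access 69: HIT. Cache (LRU->MRU): [2 57 15 69]
  30. access 97: MISS, evict 2. Cache (LRU->MRU): [57 15 69 97]
  31. access 97: HIT. Cache (LRU->MRU): [57 15 69 97]
  32. access 98: MISS, evict 57. Cache (LRU->MRU): [15 69 97 98]
  33. access 98: HIT. Cache (LRU->MRU): [15 69 97 98]
  34. access 97: HIT. Cache (LRU->MRU): [15 69 98 97]
  35. access 69: HIT. Cache (LRU->MRU): [15 98 97 69]
  36. access 98: HIT. Cache (LRU->MRU): [15 97 69 98]
  37. access 98: HIT. Cache (LRU->MRU): [15 97 69 98]
  38. access 15: HIT. Cache (LRU->MRU): [97 69 98 15]
  39. access 15: HIT. Cache (LRU->MRU): [97 69 98 15]
Total: 24 hits, 15 misses, 11 evictions

Answer: 11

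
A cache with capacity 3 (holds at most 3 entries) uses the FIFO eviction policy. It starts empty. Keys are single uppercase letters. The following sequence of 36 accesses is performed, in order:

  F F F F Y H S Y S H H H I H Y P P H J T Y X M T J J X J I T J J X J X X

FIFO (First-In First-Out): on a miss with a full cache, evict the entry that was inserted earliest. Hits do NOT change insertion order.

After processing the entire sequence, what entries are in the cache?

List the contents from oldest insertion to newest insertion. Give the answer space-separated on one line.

FIFO simulation (capacity=3):
  1. access F: MISS. Cache (old->new): [F]
  2. access F: HIT. Cache (old->new): [F]
  3. access F: HIT. Cache (old->new): [F]
  4. access F: HIT. Cache (old->new): [F]
  5. access Y: MISS. Cache (old->new): [F Y]
  6. access H: MISS. Cache (old->new): [F Y H]
  7. access S: MISS, evict F. Cache (old->new): [Y H S]
  8. access Y: HIT. Cache (old->new): [Y H S]
  9. access S: HIT. Cache (old->new): [Y H S]
  10. access H: HIT. Cache (old->new): [Y H S]
  11. access H: HIT. Cache (old->new): [Y H S]
  12. access H: HIT. Cache (old->new): [Y H S]
  13. access I: MISS, evict Y. Cache (old->new): [H S I]
  14. access H: HIT. Cache (old->new): [H S I]
  15. access Y: MISS, evict H. Cache (old->new): [S I Y]
  16. access P: MISS, evict S. Cache (old->new): [I Y P]
  17. access P: HIT. Cache (old->new): [I Y P]
  18. access H: MISS, evict I. Cache (old->new): [Y P H]
  19. access J: MISS, evict Y. Cache (old->new): [P H J]
  20. access T: MISS, evict P. Cache (old->new): [H J T]
  21. access Y: MISS, evict H. Cache (old->new): [J T Y]
  22. access X: MISS, evict J. Cache (old->new): [T Y X]
  23. access M: MISS, evict T. Cache (old->new): [Y X M]
  24. access T: MISS, evict Y. Cache (old->new): [X M T]
  25. access J: MISS, evict X. Cache (old->new): [M T J]
  26. access J: HIT. Cache (old->new): [M T J]
  27. access X: MISS, evict M. Cache (old->new): [T J X]
  28. access J: HIT. Cache (old->new): [T J X]
  29. access I: MISS, evict T. Cache (old->new): [J X I]
  30. access T: MISS, evict J. Cache (old->new): [X I T]
  31. access J: MISS, evict X. Cache (old->new): [I T J]
  32. access J: HIT. Cache (old->new): [I T J]
  33. access X: MISS, evict I. Cache (old->new): [T J X]
  34. access J: HIT. Cache (old->new): [T J X]
  35. access X: HIT. Cache (old->new): [T J X]
  36. access X: HIT. Cache (old->new): [T J X]
Total: 16 hits, 20 misses, 17 evictions

Answer: T J X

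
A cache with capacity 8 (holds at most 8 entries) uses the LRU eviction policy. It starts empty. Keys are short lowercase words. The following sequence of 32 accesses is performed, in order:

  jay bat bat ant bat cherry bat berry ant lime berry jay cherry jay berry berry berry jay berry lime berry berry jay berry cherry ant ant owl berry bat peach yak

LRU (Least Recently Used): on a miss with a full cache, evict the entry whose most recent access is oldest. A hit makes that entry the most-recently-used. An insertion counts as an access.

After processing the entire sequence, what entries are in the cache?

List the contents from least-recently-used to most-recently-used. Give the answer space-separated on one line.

LRU simulation (capacity=8):
  1. access jay: MISS. Cache (LRU->MRU): [jay]
  2. access bat: MISS. Cache (LRU->MRU): [jay bat]
  3. access bat: HIT. Cache (LRU->MRU): [jay bat]
  4. access ant: MISS. Cache (LRU->MRU): [jay bat ant]
  5. access bat: HIT. Cache (LRU->MRU): [jay ant bat]
  6. access cherry: MISS. Cache (LRU->MRU): [jay ant bat cherry]
  7. access bat: HIT. Cache (LRU->MRU): [jay ant cherry bat]
  8. access berry: MISS. Cache (LRU->MRU): [jay ant cherry bat berry]
  9. access ant: HIT. Cache (LRU->MRU): [jay cherry bat berry ant]
  10. access lime: MISS. Cache (LRU->MRU): [jay cherry bat berry ant lime]
  11. access berry: HIT. Cache (LRU->MRU): [jay cherry bat ant lime berry]
  12. access jay: HIT. Cache (LRU->MRU): [cherry bat ant lime berry jay]
  13. access cherry: HIT. Cache (LRU->MRU): [bat ant lime berry jay cherry]
  14. access jay: HIT. Cache (LRU->MRU): [bat ant lime berry cherry jay]
  15. access berry: HIT. Cache (LRU->MRU): [bat ant lime cherry jay berry]
  16. access berry: HIT. Cache (LRU->MRU): [bat ant lime cherry jay berry]
  17. access berry: HIT. Cache (LRU->MRU): [bat ant lime cherry jay berry]
  18. access jay: HIT. Cache (LRU->MRU): [bat ant lime cherry berry jay]
  19. access berry: HIT. Cache (LRU->MRU): [bat ant lime cherry jay berry]
  20. access lime: HIT. Cache (LRU->MRU): [bat ant cherry jay berry lime]
  21. access berry: HIT. Cache (LRU->MRU): [bat ant cherry jay lime berry]
  22. access berry: HIT. Cache (LRU->MRU): [bat ant cherry jay lime berry]
  23. access jay: HIT. Cache (LRU->MRU): [bat ant cherry lime berry jay]
  24. access berry: HIT. Cache (LRU->MRU): [bat ant cherry lime jay berry]
  25. access cherry: HIT. Cache (LRU->MRU): [bat ant lime jay berry cherry]
  26. access ant: HIT. Cache (LRU->MRU): [bat lime jay berry cherry ant]
  27. access ant: HIT. Cache (LRU->MRU): [bat lime jay berry cherry ant]
  28. access owl: MISS. Cache (LRU->MRU): [bat lime jay berry cherry ant owl]
  29. access berry: HIT. Cache (LRU->MRU): [bat lime jay cherry ant owl berry]
  30. access bat: HIT. Cache (LRU->MRU): [lime jay cherry ant owl berry bat]
  31. access peach: MISS. Cache (LRU->MRU): [lime jay cherry ant owl berry bat peach]
  32. access yak: MISS, evict lime. Cache (LRU->MRU): [jay cherry ant owl berry bat peach yak]
Total: 23 hits, 9 misses, 1 evictions

Answer: jay cherry ant owl berry bat peach yak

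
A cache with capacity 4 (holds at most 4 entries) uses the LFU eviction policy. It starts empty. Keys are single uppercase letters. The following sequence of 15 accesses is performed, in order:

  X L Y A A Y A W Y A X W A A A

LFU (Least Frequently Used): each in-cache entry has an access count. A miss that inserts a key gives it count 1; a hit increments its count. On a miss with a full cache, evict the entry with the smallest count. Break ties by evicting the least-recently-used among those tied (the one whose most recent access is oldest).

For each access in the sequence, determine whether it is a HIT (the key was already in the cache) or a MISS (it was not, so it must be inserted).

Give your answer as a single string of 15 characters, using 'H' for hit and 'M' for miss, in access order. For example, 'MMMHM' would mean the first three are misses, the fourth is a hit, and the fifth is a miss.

LFU simulation (capacity=4):
  1. access X: MISS. Cache: [X(c=1)]
  2. access L: MISS. Cache: [X(c=1) L(c=1)]
  3. access Y: MISS. Cache: [X(c=1) L(c=1) Y(c=1)]
  4. access A: MISS. Cache: [X(c=1) L(c=1) Y(c=1) A(c=1)]
  5. access A: HIT, count now 2. Cache: [X(c=1) L(c=1) Y(c=1) A(c=2)]
  6. access Y: HIT, count now 2. Cache: [X(c=1) L(c=1) A(c=2) Y(c=2)]
  7. access A: HIT, count now 3. Cache: [X(c=1) L(c=1) Y(c=2) A(c=3)]
  8. access W: MISS, evict X(c=1). Cache: [L(c=1) W(c=1) Y(c=2) A(c=3)]
  9. access Y: HIT, count now 3. Cache: [L(c=1) W(c=1) A(c=3) Y(c=3)]
  10. access A: HIT, count now 4. Cache: [L(c=1) W(c=1) Y(c=3) A(c=4)]
  11. access X: MISS, evict L(c=1). Cache: [W(c=1) X(c=1) Y(c=3) A(c=4)]
  12. access W: HIT, count now 2. Cache: [X(c=1) W(c=2) Y(c=3) A(c=4)]
  13. access A: HIT, count now 5. Cache: [X(c=1) W(c=2) Y(c=3) A(c=5)]
  14. access A: HIT, count now 6. Cache: [X(c=1) W(c=2) Y(c=3) A(c=6)]
  15. access A: HIT, count now 7. Cache: [X(c=1) W(c=2) Y(c=3) A(c=7)]
Total: 9 hits, 6 misses, 2 evictions

Answer: MMMMHHHMHHMHHHH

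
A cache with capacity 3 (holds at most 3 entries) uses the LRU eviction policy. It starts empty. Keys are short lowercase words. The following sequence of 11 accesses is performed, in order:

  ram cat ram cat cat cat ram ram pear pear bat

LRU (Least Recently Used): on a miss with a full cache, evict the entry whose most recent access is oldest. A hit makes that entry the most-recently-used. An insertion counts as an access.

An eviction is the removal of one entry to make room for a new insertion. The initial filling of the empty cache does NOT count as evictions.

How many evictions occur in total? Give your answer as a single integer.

LRU simulation (capacity=3):
  1. access ram: MISS. Cache (LRU->MRU): [ram]
  2. access cat: MISS. Cache (LRU->MRU): [ram cat]
  3. access ram: HIT. Cache (LRU->MRU): [cat ram]
  4. access cat: HIT. Cache (LRU->MRU): [ram cat]
  5. access cat: HIT. Cache (LRU->MRU): [ram cat]
  6. access cat: HIT. Cache (LRU->MRU): [ram cat]
  7. access ram: HIT. Cache (LRU->MRU): [cat ram]
  8. access ram: HIT. Cache (LRU->MRU): [cat ram]
  9. access pear: MISS. Cache (LRU->MRU): [cat ram pear]
  10. access pear: HIT. Cache (LRU->MRU): [cat ram pear]
  11. access bat: MISS, evict cat. Cache (LRU->MRU): [ram pear bat]
Total: 7 hits, 4 misses, 1 evictions

Answer: 1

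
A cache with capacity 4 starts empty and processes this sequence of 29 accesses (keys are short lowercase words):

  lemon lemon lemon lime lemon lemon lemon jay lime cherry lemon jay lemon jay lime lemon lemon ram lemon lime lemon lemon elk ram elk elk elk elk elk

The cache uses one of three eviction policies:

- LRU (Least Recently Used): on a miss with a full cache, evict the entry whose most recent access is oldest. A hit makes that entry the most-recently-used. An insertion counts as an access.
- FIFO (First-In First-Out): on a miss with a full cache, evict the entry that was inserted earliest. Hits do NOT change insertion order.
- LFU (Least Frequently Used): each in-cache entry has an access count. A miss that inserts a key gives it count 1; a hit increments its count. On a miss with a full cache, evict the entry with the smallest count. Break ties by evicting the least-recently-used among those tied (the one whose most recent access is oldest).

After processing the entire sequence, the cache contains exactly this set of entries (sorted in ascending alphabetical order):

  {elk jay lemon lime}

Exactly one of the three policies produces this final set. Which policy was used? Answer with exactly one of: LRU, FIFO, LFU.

Simulating under each policy and comparing final sets:
  LRU: final set = {elk lemon lime ram} -> differs
  FIFO: final set = {elk lemon lime ram} -> differs
  LFU: final set = {elk jay lemon lime} -> MATCHES target
Only LFU produces the target set.

Answer: LFU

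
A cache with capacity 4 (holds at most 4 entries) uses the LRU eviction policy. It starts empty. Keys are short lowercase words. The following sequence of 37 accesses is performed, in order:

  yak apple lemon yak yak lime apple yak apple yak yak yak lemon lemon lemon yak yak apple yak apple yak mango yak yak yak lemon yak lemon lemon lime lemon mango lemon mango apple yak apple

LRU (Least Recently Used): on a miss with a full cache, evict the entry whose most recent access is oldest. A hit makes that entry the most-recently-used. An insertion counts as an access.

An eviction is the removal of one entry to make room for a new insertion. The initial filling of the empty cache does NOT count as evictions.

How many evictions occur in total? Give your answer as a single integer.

Answer: 4

Derivation:
LRU simulation (capacity=4):
  1. access yak: MISS. Cache (LRU->MRU): [yak]
  2. access apple: MISS. Cache (LRU->MRU): [yak apple]
  3. access lemon: MISS. Cache (LRU->MRU): [yak apple lemon]
  4. access yak: HIT. Cache (LRU->MRU): [apple lemon yak]
  5. access yak: HIT. Cache (LRU->MRU): [apple lemon yak]
  6. access lime: MISS. Cache (LRU->MRU): [apple lemon yak lime]
  7. access apple: HIT. Cache (LRU->MRU): [lemon yak lime apple]
  8. access yak: HIT. Cache (LRU->MRU): [lemon lime apple yak]
  9. access apple: HIT. Cache (LRU->MRU): [lemon lime yak apple]
  10. access yak: HIT. Cache (LRU->MRU): [lemon lime apple yak]
  11. access yak: HIT. Cache (LRU->MRU): [lemon lime apple yak]
  12. access yak: HIT. Cache (LRU->MRU): [lemon lime apple yak]
  13. access lemon: HIT. Cache (LRU->MRU): [lime apple yak lemon]
  14. access lemon: HIT. Cache (LRU->MRU): [lime apple yak lemon]
  15. access lemon: HIT. Cache (LRU->MRU): [lime apple yak lemon]
  16. access yak: HIT. Cache (LRU->MRU): [lime apple lemon yak]
  17. access yak: HIT. Cache (LRU->MRU): [lime apple lemon yak]
  18. access apple: HIT. Cache (LRU->MRU): [lime lemon yak apple]
  19. access yak: HIT. Cache (LRU->MRU): [lime lemon apple yak]
  20. access apple: HIT. Cache (LRU->MRU): [lime lemon yak apple]
  21. access yak: HIT. Cache (LRU->MRU): [lime lemon apple yak]
  22. access mango: MISS, evict lime. Cache (LRU->MRU): [lemon apple yak mango]
  23. access yak: HIT. Cache (LRU->MRU): [lemon apple mango yak]
  24. access yak: HIT. Cache (LRU->MRU): [lemon apple mango yak]
  25. access yak: HIT. Cache (LRU->MRU): [lemon apple mango yak]
  26. access lemon: HIT. Cache (LRU->MRU): [apple mango yak lemon]
  27. access yak: HIT. Cache (LRU->MRU): [apple mango lemon yak]
  28. access lemon: HIT. Cache (LRU->MRU): [apple mango yak lemon]
  29. access lemon: HIT. Cache (LRU->MRU): [apple mango yak lemon]
  30. access lime: MISS, evict apple. Cache (LRU->MRU): [mango yak lemon lime]
  31. access lemon: HIT. Cache (LRU->MRU): [mango yak lime lemon]
  32. access mango: HIT. Cache (LRU->MRU): [yak lime lemon mango]
  33. access lemon: HIT. Cache (LRU->MRU): [yak lime mango lemon]
  34. access mango: HIT. Cache (LRU->MRU): [yak lime lemon mango]
  35. access apple: MISS, evict yak. Cache (LRU->MRU): [lime lemon mango apple]
  36. access yak: MISS, evict lime. Cache (LRU->MRU): [lemon mango apple yak]
  37. access apple: HIT. Cache (LRU->MRU): [lemon mango yak apple]
Total: 29 hits, 8 misses, 4 evictions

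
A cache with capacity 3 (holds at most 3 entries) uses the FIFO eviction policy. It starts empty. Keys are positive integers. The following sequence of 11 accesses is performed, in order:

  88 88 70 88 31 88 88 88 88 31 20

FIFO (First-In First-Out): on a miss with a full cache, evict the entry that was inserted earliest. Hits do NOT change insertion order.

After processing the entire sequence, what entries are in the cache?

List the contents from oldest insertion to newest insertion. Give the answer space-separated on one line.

FIFO simulation (capacity=3):
  1. access 88: MISS. Cache (old->new): [88]
  2. access 88: HIT. Cache (old->new): [88]
  3. access 70: MISS. Cache (old->new): [88 70]
  4. access 88: HIT. Cache (old->new): [88 70]
  5. access 31: MISS. Cache (old->new): [88 70 31]
  6. access 88: HIT. Cache (old->new): [88 70 31]
  7. access 88: HIT. Cache (old->new): [88 70 31]
  8. access 88: HIT. Cache (old->new): [88 70 31]
  9. access 88: HIT. Cache (old->new): [88 70 31]
  10. access 31: HIT. Cache (old->new): [88 70 31]
  11. access 20: MISS, evict 88. Cache (old->new): [70 31 20]
Total: 7 hits, 4 misses, 1 evictions

Answer: 70 31 20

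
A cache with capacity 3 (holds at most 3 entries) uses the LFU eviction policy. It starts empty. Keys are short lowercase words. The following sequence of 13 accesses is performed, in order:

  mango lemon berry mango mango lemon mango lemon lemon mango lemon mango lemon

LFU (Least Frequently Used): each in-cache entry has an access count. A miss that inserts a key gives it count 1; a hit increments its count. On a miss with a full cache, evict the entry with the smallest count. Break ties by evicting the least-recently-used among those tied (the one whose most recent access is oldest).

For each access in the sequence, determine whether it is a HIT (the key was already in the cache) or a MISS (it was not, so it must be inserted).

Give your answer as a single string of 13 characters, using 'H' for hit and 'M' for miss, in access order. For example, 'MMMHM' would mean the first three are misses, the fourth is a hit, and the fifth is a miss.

Answer: MMMHHHHHHHHHH

Derivation:
LFU simulation (capacity=3):
  1. access mango: MISS. Cache: [mango(c=1)]
  2. access lemon: MISS. Cache: [mango(c=1) lemon(c=1)]
  3. access berry: MISS. Cache: [mango(c=1) lemon(c=1) berry(c=1)]
  4. access mango: HIT, count now 2. Cache: [lemon(c=1) berry(c=1) mango(c=2)]
  5. access mango: HIT, count now 3. Cache: [lemon(c=1) berry(c=1) mango(c=3)]
  6. access lemon: HIT, count now 2. Cache: [berry(c=1) lemon(c=2) mango(c=3)]
  7. access mango: HIT, count now 4. Cache: [berry(c=1) lemon(c=2) mango(c=4)]
  8. access lemon: HIT, count now 3. Cache: [berry(c=1) lemon(c=3) mango(c=4)]
  9. access lemon: HIT, count now 4. Cache: [berry(c=1) mango(c=4) lemon(c=4)]
  10. access mango: HIT, count now 5. Cache: [berry(c=1) lemon(c=4) mango(c=5)]
  11. access lemon: HIT, count now 5. Cache: [berry(c=1) mango(c=5) lemon(c=5)]
  12. access mango: HIT, count now 6. Cache: [berry(c=1) lemon(c=5) mango(c=6)]
  13. access lemon: HIT, count now 6. Cache: [berry(c=1) mango(c=6) lemon(c=6)]
Total: 10 hits, 3 misses, 0 evictions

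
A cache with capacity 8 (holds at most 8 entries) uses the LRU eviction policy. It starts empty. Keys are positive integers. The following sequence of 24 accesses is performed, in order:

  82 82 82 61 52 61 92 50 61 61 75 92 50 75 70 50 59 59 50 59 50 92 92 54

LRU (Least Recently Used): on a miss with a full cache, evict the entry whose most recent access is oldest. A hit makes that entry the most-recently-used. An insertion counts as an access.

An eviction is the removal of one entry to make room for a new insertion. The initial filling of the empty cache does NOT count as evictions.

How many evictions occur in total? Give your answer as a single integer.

LRU simulation (capacity=8):
  1. access 82: MISS. Cache (LRU->MRU): [82]
  2. access 82: HIT. Cache (LRU->MRU): [82]
  3. access 82: HIT. Cache (LRU->MRU): [82]
  4. access 61: MISS. Cache (LRU->MRU): [82 61]
  5. access 52: MISS. Cache (LRU->MRU): [82 61 52]
  6. access 61: HIT. Cache (LRU->MRU): [82 52 61]
  7. access 92: MISS. Cache (LRU->MRU): [82 52 61 92]
  8. access 50: MISS. Cache (LRU->MRU): [82 52 61 92 50]
  9. access 61: HIT. Cache (LRU->MRU): [82 52 92 50 61]
  10. access 61: HIT. Cache (LRU->MRU): [82 52 92 50 61]
  11. access 75: MISS. Cache (LRU->MRU): [82 52 92 50 61 75]
  12. access 92: HIT. Cache (LRU->MRU): [82 52 50 61 75 92]
  13. access 50: HIT. Cache (LRU->MRU): [82 52 61 75 92 50]
  14. access 75: HIT. Cache (LRU->MRU): [82 52 61 92 50 75]
  15. access 70: MISS. Cache (LRU->MRU): [82 52 61 92 50 75 70]
  16. access 50: HIT. Cache (LRU->MRU): [82 52 61 92 75 70 50]
  17. access 59: MISS. Cache (LRU->MRU): [82 52 61 92 75 70 50 59]
  18. access 59: HIT. Cache (LRU->MRU): [82 52 61 92 75 70 50 59]
  19. access 50: HIT. Cache (LRU->MRU): [82 52 61 92 75 70 59 50]
  20. access 59: HIT. Cache (LRU->MRU): [82 52 61 92 75 70 50 59]
  21. access 50: HIT. Cache (LRU->MRU): [82 52 61 92 75 70 59 50]
  22. access 92: HIT. Cache (LRU->MRU): [82 52 61 75 70 59 50 92]
  23. access 92: HIT. Cache (LRU->MRU): [82 52 61 75 70 59 50 92]
  24. access 54: MISS, evict 82. Cache (LRU->MRU): [52 61 75 70 59 50 92 54]
Total: 15 hits, 9 misses, 1 evictions

Answer: 1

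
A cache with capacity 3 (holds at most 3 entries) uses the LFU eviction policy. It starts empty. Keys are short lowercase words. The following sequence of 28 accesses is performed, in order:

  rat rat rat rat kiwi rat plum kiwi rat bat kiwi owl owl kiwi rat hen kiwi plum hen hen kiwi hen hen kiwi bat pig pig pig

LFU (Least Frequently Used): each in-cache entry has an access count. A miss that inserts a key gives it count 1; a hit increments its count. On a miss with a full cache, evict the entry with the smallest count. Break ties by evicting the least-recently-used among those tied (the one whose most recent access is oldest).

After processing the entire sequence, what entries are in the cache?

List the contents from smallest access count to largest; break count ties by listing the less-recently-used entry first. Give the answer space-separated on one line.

Answer: pig rat kiwi

Derivation:
LFU simulation (capacity=3):
  1. access rat: MISS. Cache: [rat(c=1)]
  2. access rat: HIT, count now 2. Cache: [rat(c=2)]
  3. access rat: HIT, count now 3. Cache: [rat(c=3)]
  4. access rat: HIT, count now 4. Cache: [rat(c=4)]
  5. access kiwi: MISS. Cache: [kiwi(c=1) rat(c=4)]
  6. access rat: HIT, count now 5. Cache: [kiwi(c=1) rat(c=5)]
  7. access plum: MISS. Cache: [kiwi(c=1) plum(c=1) rat(c=5)]
  8. access kiwi: HIT, count now 2. Cache: [plum(c=1) kiwi(c=2) rat(c=5)]
  9. access rat: HIT, count now 6. Cache: [plum(c=1) kiwi(c=2) rat(c=6)]
  10. access bat: MISS, evict plum(c=1). Cache: [bat(c=1) kiwi(c=2) rat(c=6)]
  11. access kiwi: HIT, count now 3. Cache: [bat(c=1) kiwi(c=3) rat(c=6)]
  12. access owl: MISS, evict bat(c=1). Cache: [owl(c=1) kiwi(c=3) rat(c=6)]
  13. access owl: HIT, count now 2. Cache: [owl(c=2) kiwi(c=3) rat(c=6)]
  14. access kiwi: HIT, count now 4. Cache: [owl(c=2) kiwi(c=4) rat(c=6)]
  15. access rat: HIT, count now 7. Cache: [owl(c=2) kiwi(c=4) rat(c=7)]
  16. access hen: MISS, evict owl(c=2). Cache: [hen(c=1) kiwi(c=4) rat(c=7)]
  17. access kiwi: HIT, count now 5. Cache: [hen(c=1) kiwi(c=5) rat(c=7)]
  18. access plum: MISS, evict hen(c=1). Cache: [plum(c=1) kiwi(c=5) rat(c=7)]
  19. access hen: MISS, evict plum(c=1). Cache: [hen(c=1) kiwi(c=5) rat(c=7)]
  20. access hen: HIT, count now 2. Cache: [hen(c=2) kiwi(c=5) rat(c=7)]
  21. access kiwi: HIT, count now 6. Cache: [hen(c=2) kiwi(c=6) rat(c=7)]
  22. access hen: HIT, count now 3. Cache: [hen(c=3) kiwi(c=6) rat(c=7)]
  23. access hen: HIT, count now 4. Cache: [hen(c=4) kiwi(c=6) rat(c=7)]
  24. access kiwi: HIT, count now 7. Cache: [hen(c=4) rat(c=7) kiwi(c=7)]
  25. access bat: MISS, evict hen(c=4). Cache: [bat(c=1) rat(c=7) kiwi(c=7)]
  26. access pig: MISS, evict bat(c=1). Cache: [pig(c=1) rat(c=7) kiwi(c=7)]
  27. access pig: HIT, count now 2. Cache: [pig(c=2) rat(c=7) kiwi(c=7)]
  28. access pig: HIT, count now 3. Cache: [pig(c=3) rat(c=7) kiwi(c=7)]
Total: 18 hits, 10 misses, 7 evictions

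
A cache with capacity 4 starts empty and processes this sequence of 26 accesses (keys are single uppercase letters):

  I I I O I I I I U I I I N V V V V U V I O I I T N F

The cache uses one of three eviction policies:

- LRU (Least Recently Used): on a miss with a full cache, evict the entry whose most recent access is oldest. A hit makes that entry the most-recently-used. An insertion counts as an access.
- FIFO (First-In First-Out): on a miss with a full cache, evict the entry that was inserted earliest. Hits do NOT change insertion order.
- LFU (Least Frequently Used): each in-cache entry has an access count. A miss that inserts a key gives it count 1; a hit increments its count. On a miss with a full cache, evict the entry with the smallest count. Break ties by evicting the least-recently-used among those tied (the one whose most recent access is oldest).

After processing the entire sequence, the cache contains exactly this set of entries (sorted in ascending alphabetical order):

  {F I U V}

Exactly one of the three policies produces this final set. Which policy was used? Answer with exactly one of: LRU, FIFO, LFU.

Answer: LFU

Derivation:
Simulating under each policy and comparing final sets:
  LRU: final set = {F I N T} -> differs
  FIFO: final set = {F N O T} -> differs
  LFU: final set = {F I U V} -> MATCHES target
Only LFU produces the target set.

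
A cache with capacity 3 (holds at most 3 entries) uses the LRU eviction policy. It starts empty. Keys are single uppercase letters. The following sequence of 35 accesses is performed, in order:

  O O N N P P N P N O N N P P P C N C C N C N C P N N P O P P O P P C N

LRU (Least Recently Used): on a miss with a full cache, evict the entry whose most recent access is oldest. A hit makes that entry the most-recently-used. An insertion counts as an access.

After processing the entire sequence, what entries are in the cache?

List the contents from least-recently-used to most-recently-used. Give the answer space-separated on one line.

LRU simulation (capacity=3):
  1. access O: MISS. Cache (LRU->MRU): [O]
  2. access O: HIT. Cache (LRU->MRU): [O]
  3. access N: MISS. Cache (LRU->MRU): [O N]
  4. access N: HIT. Cache (LRU->MRU): [O N]
  5. access P: MISS. Cache (LRU->MRU): [O N P]
  6. access P: HIT. Cache (LRU->MRU): [O N P]
  7. access N: HIT. Cache (LRU->MRU): [O P N]
  8. access P: HIT. Cache (LRU->MRU): [O N P]
  9. access N: HIT. Cache (LRU->MRU): [O P N]
  10. access O: HIT. Cache (LRU->MRU): [P N O]
  11. access N: HIT. Cache (LRU->MRU): [P O N]
  12. access N: HIT. Cache (LRU->MRU): [P O N]
  13. access P: HIT. Cache (LRU->MRU): [O N P]
  14. access P: HIT. Cache (LRU->MRU): [O N P]
  15. access P: HIT. Cache (LRU->MRU): [O N P]
  16. access C: MISS, evict O. Cache (LRU->MRU): [N P C]
  17. access N: HIT. Cache (LRU->MRU): [P C N]
  18. access C: HIT. Cache (LRU->MRU): [P N C]
  19. access C: HIT. Cache (LRU->MRU): [P N C]
  20. access N: HIT. Cache (LRU->MRU): [P C N]
  21. access C: HIT. Cache (LRU->MRU): [P N C]
  22. access N: HIT. Cache (LRU->MRU): [P C N]
  23. access C: HIT. Cache (LRU->MRU): [P N C]
  24. access P: HIT. Cache (LRU->MRU): [N C P]
  25. access N: HIT. Cache (LRU->MRU): [C P N]
  26. access N: HIT. Cache (LRU->MRU): [C P N]
  27. access P: HIT. Cache (LRU->MRU): [C N P]
  28. access O: MISS, evict C. Cache (LRU->MRU): [N P O]
  29. access P: HIT. Cache (LRU->MRU): [N O P]
  30. access P: HIT. Cache (LRU->MRU): [N O P]
  31. access O: HIT. Cache (LRU->MRU): [N P O]
  32. access P: HIT. Cache (LRU->MRU): [N O P]
  33. access P: HIT. Cache (LRU->MRU): [N O P]
  34. access C: MISS, evict N. Cache (LRU->MRU): [O P C]
  35. access N: MISS, evict O. Cache (LRU->MRU): [P C N]
Total: 28 hits, 7 misses, 4 evictions

Answer: P C N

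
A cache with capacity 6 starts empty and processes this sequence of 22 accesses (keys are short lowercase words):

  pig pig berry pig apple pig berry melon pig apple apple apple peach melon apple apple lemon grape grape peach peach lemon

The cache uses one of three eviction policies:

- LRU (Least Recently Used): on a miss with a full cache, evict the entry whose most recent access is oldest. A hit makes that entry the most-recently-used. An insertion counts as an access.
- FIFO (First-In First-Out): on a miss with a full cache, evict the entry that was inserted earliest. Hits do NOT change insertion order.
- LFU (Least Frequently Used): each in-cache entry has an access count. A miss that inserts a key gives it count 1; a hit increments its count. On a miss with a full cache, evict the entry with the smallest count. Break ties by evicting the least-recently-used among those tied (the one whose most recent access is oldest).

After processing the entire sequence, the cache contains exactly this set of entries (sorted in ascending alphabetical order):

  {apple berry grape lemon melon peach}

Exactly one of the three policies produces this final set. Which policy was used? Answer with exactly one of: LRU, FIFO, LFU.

Answer: FIFO

Derivation:
Simulating under each policy and comparing final sets:
  LRU: final set = {apple grape lemon melon peach pig} -> differs
  FIFO: final set = {apple berry grape lemon melon peach} -> MATCHES target
  LFU: final set = {apple grape lemon melon peach pig} -> differs
Only FIFO produces the target set.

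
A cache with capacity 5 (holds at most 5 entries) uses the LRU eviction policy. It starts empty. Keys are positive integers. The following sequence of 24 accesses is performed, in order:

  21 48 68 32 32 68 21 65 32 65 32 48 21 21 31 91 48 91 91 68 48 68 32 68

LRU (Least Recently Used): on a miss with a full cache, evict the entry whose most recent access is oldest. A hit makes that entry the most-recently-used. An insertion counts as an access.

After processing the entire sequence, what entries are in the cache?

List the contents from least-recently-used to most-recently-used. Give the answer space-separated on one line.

Answer: 31 91 48 32 68

Derivation:
LRU simulation (capacity=5):
  1. access 21: MISS. Cache (LRU->MRU): [21]
  2. access 48: MISS. Cache (LRU->MRU): [21 48]
  3. access 68: MISS. Cache (LRU->MRU): [21 48 68]
  4. access 32: MISS. Cache (LRU->MRU): [21 48 68 32]
  5. access 32: HIT. Cache (LRU->MRU): [21 48 68 32]
  6. access 68: HIT. Cache (LRU->MRU): [21 48 32 68]
  7. access 21: HIT. Cache (LRU->MRU): [48 32 68 21]
  8. access 65: MISS. Cache (LRU->MRU): [48 32 68 21 65]
  9. access 32: HIT. Cache (LRU->MRU): [48 68 21 65 32]
  10. access 65: HIT. Cache (LRU->MRU): [48 68 21 32 65]
  11. access 32: HIT. Cache (LRU->MRU): [48 68 21 65 32]
  12. access 48: HIT. Cache (LRU->MRU): [68 21 65 32 48]
  13. access 21: HIT. Cache (LRU->MRU): [68 65 32 48 21]
  14. access 21: HIT. Cache (LRU->MRU): [68 65 32 48 21]
  15. access 31: MISS, evict 68. Cache (LRU->MRU): [65 32 48 21 31]
  16. access 91: MISS, evict 65. Cache (LRU->MRU): [32 48 21 31 91]
  17. access 48: HIT. Cache (LRU->MRU): [32 21 31 91 48]
  18. access 91: HIT. Cache (LRU->MRU): [32 21 31 48 91]
  19. access 91: HIT. Cache (LRU->MRU): [32 21 31 48 91]
  20. access 68: MISS, evict 32. Cache (LRU->MRU): [21 31 48 91 68]
  21. access 48: HIT. Cache (LRU->MRU): [21 31 91 68 48]
  22. access 68: HIT. Cache (LRU->MRU): [21 31 91 48 68]
  23. access 32: MISS, evict 21. Cache (LRU->MRU): [31 91 48 68 32]
  24. access 68: HIT. Cache (LRU->MRU): [31 91 48 32 68]
Total: 15 hits, 9 misses, 4 evictions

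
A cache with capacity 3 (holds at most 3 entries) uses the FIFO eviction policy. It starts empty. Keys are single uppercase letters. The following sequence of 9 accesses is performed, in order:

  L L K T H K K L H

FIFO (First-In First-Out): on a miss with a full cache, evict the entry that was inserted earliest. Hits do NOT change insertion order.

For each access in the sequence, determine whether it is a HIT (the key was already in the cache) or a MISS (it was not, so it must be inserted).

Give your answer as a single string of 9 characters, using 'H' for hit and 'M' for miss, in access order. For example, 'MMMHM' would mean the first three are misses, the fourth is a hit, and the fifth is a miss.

FIFO simulation (capacity=3):
  1. access L: MISS. Cache (old->new): [L]
  2. access L: HIT. Cache (old->new): [L]
  3. access K: MISS. Cache (old->new): [L K]
  4. access T: MISS. Cache (old->new): [L K T]
  5. access H: MISS, evict L. Cache (old->new): [K T H]
  6. access K: HIT. Cache (old->new): [K T H]
  7. access K: HIT. Cache (old->new): [K T H]
  8. access L: MISS, evict K. Cache (old->new): [T H L]
  9. access H: HIT. Cache (old->new): [T H L]
Total: 4 hits, 5 misses, 2 evictions

Answer: MHMMMHHMH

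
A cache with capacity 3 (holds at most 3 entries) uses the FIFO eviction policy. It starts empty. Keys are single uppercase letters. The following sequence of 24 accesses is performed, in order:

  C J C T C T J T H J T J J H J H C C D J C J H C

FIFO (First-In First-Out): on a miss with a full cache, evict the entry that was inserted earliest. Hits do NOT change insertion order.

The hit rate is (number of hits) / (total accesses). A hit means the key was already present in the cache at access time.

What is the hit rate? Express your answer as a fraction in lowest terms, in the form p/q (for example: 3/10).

Answer: 5/8

Derivation:
FIFO simulation (capacity=3):
  1. access C: MISS. Cache (old->new): [C]
  2. access J: MISS. Cache (old->new): [C J]
  3. access C: HIT. Cache (old->new): [C J]
  4. access T: MISS. Cache (old->new): [C J T]
  5. access C: HIT. Cache (old->new): [C J T]
  6. access T: HIT. Cache (old->new): [C J T]
  7. access J: HIT. Cache (old->new): [C J T]
  8. access T: HIT. Cache (old->new): [C J T]
  9. access H: MISS, evict C. Cache (old->new): [J T H]
  10. access J: HIT. Cache (old->new): [J T H]
  11. access T: HIT. Cache (old->new): [J T H]
  12. access J: HIT. Cache (old->new): [J T H]
  13. access J: HIT. Cache (old->new): [J T H]
  14. access H: HIT. Cache (old->new): [J T H]
  15. access J: HIT. Cache (old->new): [J T H]
  16. access H: HIT. Cache (old->new): [J T H]
  17. access C: MISS, evict J. Cache (old->new): [T H C]
  18. access C: HIT. Cache (old->new): [T H C]
  19. access D: MISS, evict T. Cache (old->new): [H C D]
  20. access J: MISS, evict H. Cache (old->new): [C D J]
  21. access C: HIT. Cache (old->new): [C D J]
  22. access J: HIT. Cache (old->new): [C D J]
  23. access H: MISS, evict C. Cache (old->new): [D J H]
  24. access C: MISS, evict D. Cache (old->new): [J H C]
Total: 15 hits, 9 misses, 6 evictions

Hit rate = 15/24 = 5/8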